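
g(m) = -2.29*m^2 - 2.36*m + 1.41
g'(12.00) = -57.32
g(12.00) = -356.67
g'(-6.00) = 25.12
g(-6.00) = -66.87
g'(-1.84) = 6.07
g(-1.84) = -2.00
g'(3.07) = -16.42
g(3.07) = -27.42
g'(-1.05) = 2.45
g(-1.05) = 1.36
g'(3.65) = -19.08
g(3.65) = -37.71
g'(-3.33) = 12.89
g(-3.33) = -16.12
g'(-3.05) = 11.61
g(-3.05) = -12.69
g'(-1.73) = 5.56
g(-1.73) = -1.36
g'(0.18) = -3.18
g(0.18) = 0.91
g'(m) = -4.58*m - 2.36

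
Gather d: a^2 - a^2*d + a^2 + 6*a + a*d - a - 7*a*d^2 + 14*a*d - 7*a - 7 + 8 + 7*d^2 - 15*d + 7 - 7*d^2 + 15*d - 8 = 2*a^2 - 7*a*d^2 - 2*a + d*(-a^2 + 15*a)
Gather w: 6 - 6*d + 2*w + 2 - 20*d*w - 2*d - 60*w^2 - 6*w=-8*d - 60*w^2 + w*(-20*d - 4) + 8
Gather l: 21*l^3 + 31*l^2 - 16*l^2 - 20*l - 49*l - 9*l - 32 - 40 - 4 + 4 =21*l^3 + 15*l^2 - 78*l - 72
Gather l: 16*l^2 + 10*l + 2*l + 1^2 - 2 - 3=16*l^2 + 12*l - 4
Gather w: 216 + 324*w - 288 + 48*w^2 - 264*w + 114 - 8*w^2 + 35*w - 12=40*w^2 + 95*w + 30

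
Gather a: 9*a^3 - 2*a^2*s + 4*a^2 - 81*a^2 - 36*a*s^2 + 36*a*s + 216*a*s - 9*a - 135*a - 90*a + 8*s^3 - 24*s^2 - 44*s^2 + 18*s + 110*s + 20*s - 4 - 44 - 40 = 9*a^3 + a^2*(-2*s - 77) + a*(-36*s^2 + 252*s - 234) + 8*s^3 - 68*s^2 + 148*s - 88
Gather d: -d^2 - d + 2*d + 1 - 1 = -d^2 + d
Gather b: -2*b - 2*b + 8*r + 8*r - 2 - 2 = -4*b + 16*r - 4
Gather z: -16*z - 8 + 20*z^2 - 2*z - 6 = 20*z^2 - 18*z - 14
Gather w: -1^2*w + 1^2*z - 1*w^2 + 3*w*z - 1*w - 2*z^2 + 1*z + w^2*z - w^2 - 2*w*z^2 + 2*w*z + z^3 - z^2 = w^2*(z - 2) + w*(-2*z^2 + 5*z - 2) + z^3 - 3*z^2 + 2*z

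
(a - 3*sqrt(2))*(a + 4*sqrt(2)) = a^2 + sqrt(2)*a - 24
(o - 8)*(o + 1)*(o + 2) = o^3 - 5*o^2 - 22*o - 16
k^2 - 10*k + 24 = (k - 6)*(k - 4)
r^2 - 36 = (r - 6)*(r + 6)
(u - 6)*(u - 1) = u^2 - 7*u + 6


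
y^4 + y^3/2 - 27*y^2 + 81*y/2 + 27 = (y - 3)^2*(y + 1/2)*(y + 6)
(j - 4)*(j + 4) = j^2 - 16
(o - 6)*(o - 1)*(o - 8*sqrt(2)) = o^3 - 8*sqrt(2)*o^2 - 7*o^2 + 6*o + 56*sqrt(2)*o - 48*sqrt(2)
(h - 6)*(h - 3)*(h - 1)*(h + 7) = h^4 - 3*h^3 - 43*h^2 + 171*h - 126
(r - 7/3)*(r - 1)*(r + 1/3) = r^3 - 3*r^2 + 11*r/9 + 7/9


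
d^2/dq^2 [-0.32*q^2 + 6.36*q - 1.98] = -0.640000000000000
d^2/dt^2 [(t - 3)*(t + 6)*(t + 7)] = 6*t + 20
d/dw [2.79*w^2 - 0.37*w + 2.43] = 5.58*w - 0.37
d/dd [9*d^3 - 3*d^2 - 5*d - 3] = 27*d^2 - 6*d - 5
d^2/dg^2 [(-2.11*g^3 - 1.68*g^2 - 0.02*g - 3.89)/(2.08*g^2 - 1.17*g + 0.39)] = (1.4210854715202e-14*g^5 - 7.105427357601e-15*g^4 - 10.703446*g^3 - 87.024522*g^2 + 54.971982*g - 4.868214)/(8.998912*g^6 - 15.185664*g^5 + 13.603824*g^4 - 7.296237*g^3 + 2.550717*g^2 - 0.533871*g + 0.059319)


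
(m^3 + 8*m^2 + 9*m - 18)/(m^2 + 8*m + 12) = (m^2 + 2*m - 3)/(m + 2)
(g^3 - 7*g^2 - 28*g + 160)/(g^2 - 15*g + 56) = (g^2 + g - 20)/(g - 7)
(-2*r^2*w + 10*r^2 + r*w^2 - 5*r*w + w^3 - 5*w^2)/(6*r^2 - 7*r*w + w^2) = (-2*r*w + 10*r - w^2 + 5*w)/(6*r - w)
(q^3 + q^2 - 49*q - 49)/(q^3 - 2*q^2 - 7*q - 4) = (q^2 - 49)/(q^2 - 3*q - 4)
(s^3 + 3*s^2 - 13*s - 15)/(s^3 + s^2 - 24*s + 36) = (s^2 + 6*s + 5)/(s^2 + 4*s - 12)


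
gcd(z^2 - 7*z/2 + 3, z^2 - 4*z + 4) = z - 2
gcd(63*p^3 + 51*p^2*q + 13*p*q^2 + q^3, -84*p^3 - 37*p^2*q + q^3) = 3*p + q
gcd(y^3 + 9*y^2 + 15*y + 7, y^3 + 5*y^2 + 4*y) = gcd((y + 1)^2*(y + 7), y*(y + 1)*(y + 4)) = y + 1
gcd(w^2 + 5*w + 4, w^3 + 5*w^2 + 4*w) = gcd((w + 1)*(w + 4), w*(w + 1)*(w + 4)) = w^2 + 5*w + 4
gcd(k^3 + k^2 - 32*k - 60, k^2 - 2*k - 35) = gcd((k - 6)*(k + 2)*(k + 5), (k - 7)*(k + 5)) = k + 5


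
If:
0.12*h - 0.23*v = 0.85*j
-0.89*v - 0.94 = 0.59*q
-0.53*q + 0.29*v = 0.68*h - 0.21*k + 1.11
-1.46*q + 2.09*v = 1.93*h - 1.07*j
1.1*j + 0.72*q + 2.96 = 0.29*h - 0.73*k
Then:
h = 83.20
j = 1.90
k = 81.86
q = -56.49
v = 36.40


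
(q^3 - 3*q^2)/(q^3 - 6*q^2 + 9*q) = q/(q - 3)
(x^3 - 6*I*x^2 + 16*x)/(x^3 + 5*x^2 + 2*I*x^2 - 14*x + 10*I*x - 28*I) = x*(x - 8*I)/(x^2 + 5*x - 14)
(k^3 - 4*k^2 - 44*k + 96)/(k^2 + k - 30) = (k^2 - 10*k + 16)/(k - 5)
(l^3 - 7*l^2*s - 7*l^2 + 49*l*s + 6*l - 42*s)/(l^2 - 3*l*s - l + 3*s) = (-l^2 + 7*l*s + 6*l - 42*s)/(-l + 3*s)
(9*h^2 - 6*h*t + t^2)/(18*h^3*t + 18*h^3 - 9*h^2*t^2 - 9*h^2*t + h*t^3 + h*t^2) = (-3*h + t)/(h*(-6*h*t - 6*h + t^2 + t))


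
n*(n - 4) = n^2 - 4*n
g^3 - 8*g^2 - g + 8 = (g - 8)*(g - 1)*(g + 1)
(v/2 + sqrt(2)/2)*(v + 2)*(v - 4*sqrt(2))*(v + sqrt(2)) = v^4/2 - sqrt(2)*v^3 + v^3 - 7*v^2 - 2*sqrt(2)*v^2 - 14*v - 4*sqrt(2)*v - 8*sqrt(2)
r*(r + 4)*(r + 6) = r^3 + 10*r^2 + 24*r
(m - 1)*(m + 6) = m^2 + 5*m - 6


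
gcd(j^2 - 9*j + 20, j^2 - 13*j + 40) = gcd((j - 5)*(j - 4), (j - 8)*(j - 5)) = j - 5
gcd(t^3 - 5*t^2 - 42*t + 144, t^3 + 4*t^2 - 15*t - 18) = t^2 + 3*t - 18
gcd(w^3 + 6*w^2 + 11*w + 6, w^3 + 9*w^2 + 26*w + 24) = w^2 + 5*w + 6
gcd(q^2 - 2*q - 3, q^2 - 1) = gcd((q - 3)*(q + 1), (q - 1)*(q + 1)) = q + 1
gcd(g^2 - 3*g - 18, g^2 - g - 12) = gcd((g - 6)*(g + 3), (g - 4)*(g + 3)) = g + 3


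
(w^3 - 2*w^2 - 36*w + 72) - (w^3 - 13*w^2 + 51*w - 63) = 11*w^2 - 87*w + 135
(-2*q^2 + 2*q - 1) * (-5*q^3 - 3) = 10*q^5 - 10*q^4 + 5*q^3 + 6*q^2 - 6*q + 3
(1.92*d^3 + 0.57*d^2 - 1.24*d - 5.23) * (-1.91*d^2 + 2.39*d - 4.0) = -3.6672*d^5 + 3.5001*d^4 - 3.9493*d^3 + 4.7457*d^2 - 7.5397*d + 20.92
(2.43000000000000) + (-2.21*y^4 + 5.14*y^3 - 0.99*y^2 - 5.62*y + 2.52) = -2.21*y^4 + 5.14*y^3 - 0.99*y^2 - 5.62*y + 4.95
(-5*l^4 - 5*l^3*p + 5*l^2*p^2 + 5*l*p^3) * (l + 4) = -5*l^5 - 5*l^4*p - 20*l^4 + 5*l^3*p^2 - 20*l^3*p + 5*l^2*p^3 + 20*l^2*p^2 + 20*l*p^3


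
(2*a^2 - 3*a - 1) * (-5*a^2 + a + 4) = -10*a^4 + 17*a^3 + 10*a^2 - 13*a - 4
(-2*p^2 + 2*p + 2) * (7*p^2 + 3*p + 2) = -14*p^4 + 8*p^3 + 16*p^2 + 10*p + 4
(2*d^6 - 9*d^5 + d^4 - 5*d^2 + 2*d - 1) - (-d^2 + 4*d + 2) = 2*d^6 - 9*d^5 + d^4 - 4*d^2 - 2*d - 3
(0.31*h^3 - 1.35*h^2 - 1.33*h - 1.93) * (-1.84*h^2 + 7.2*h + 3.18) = -0.5704*h^5 + 4.716*h^4 - 6.287*h^3 - 10.3178*h^2 - 18.1254*h - 6.1374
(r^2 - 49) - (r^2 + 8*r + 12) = -8*r - 61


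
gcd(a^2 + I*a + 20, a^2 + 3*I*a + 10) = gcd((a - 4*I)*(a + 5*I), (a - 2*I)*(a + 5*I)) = a + 5*I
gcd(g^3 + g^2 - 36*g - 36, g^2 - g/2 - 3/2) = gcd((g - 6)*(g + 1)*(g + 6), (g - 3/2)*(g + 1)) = g + 1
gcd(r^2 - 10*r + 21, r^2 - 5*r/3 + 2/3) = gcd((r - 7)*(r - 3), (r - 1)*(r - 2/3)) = 1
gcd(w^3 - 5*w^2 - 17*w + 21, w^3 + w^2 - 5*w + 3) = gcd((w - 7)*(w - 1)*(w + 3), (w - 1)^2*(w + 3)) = w^2 + 2*w - 3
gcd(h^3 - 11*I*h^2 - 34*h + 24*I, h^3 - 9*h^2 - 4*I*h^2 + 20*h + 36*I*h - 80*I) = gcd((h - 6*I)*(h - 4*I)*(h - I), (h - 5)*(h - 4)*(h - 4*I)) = h - 4*I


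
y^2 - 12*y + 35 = (y - 7)*(y - 5)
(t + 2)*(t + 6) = t^2 + 8*t + 12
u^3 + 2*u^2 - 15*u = u*(u - 3)*(u + 5)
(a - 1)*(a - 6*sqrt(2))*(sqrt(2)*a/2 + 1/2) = sqrt(2)*a^3/2 - 11*a^2/2 - sqrt(2)*a^2/2 - 3*sqrt(2)*a + 11*a/2 + 3*sqrt(2)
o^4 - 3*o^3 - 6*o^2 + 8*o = o*(o - 4)*(o - 1)*(o + 2)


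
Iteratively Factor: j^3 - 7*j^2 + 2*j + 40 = (j + 2)*(j^2 - 9*j + 20) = (j - 5)*(j + 2)*(j - 4)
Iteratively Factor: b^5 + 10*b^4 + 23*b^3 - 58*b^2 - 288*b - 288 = (b + 2)*(b^4 + 8*b^3 + 7*b^2 - 72*b - 144) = (b + 2)*(b + 4)*(b^3 + 4*b^2 - 9*b - 36) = (b - 3)*(b + 2)*(b + 4)*(b^2 + 7*b + 12) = (b - 3)*(b + 2)*(b + 3)*(b + 4)*(b + 4)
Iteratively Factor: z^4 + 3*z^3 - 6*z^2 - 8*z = (z)*(z^3 + 3*z^2 - 6*z - 8) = z*(z + 4)*(z^2 - z - 2) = z*(z - 2)*(z + 4)*(z + 1)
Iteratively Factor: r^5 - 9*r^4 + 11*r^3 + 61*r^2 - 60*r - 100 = (r + 1)*(r^4 - 10*r^3 + 21*r^2 + 40*r - 100) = (r - 5)*(r + 1)*(r^3 - 5*r^2 - 4*r + 20) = (r - 5)^2*(r + 1)*(r^2 - 4) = (r - 5)^2*(r - 2)*(r + 1)*(r + 2)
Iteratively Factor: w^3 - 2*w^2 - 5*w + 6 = (w - 1)*(w^2 - w - 6) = (w - 3)*(w - 1)*(w + 2)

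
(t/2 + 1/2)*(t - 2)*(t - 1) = t^3/2 - t^2 - t/2 + 1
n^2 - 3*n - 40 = (n - 8)*(n + 5)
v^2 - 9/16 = (v - 3/4)*(v + 3/4)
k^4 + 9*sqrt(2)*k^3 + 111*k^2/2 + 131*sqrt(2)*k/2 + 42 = (k + sqrt(2)/2)*(k + 2*sqrt(2))*(k + 3*sqrt(2))*(k + 7*sqrt(2)/2)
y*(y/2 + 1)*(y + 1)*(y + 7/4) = y^4/2 + 19*y^3/8 + 29*y^2/8 + 7*y/4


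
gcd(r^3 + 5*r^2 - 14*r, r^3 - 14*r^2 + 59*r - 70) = r - 2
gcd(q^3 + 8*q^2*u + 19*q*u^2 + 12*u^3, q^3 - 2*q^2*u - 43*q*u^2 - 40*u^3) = q + u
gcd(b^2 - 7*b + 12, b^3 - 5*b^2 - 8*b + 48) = b - 4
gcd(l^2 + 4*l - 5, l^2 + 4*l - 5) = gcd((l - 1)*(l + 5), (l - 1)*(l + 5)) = l^2 + 4*l - 5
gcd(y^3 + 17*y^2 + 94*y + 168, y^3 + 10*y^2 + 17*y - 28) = y^2 + 11*y + 28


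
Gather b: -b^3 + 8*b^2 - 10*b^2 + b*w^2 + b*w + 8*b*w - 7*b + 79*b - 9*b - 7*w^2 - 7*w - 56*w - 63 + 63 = -b^3 - 2*b^2 + b*(w^2 + 9*w + 63) - 7*w^2 - 63*w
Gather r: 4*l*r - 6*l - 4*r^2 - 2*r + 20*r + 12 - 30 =-6*l - 4*r^2 + r*(4*l + 18) - 18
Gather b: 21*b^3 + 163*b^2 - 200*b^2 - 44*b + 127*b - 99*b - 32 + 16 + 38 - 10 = 21*b^3 - 37*b^2 - 16*b + 12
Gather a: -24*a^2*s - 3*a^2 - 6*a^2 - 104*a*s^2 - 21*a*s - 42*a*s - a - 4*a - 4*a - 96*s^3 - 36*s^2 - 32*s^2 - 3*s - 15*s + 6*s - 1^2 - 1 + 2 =a^2*(-24*s - 9) + a*(-104*s^2 - 63*s - 9) - 96*s^3 - 68*s^2 - 12*s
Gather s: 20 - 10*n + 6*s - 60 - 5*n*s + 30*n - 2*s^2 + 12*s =20*n - 2*s^2 + s*(18 - 5*n) - 40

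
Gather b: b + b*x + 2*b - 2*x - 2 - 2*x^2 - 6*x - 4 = b*(x + 3) - 2*x^2 - 8*x - 6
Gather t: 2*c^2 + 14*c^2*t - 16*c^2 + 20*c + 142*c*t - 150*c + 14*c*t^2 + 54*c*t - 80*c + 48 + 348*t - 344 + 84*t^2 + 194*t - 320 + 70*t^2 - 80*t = -14*c^2 - 210*c + t^2*(14*c + 154) + t*(14*c^2 + 196*c + 462) - 616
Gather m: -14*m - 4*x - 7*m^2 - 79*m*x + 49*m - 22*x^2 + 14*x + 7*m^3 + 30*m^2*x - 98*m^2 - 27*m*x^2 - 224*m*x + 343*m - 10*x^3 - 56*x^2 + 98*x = 7*m^3 + m^2*(30*x - 105) + m*(-27*x^2 - 303*x + 378) - 10*x^3 - 78*x^2 + 108*x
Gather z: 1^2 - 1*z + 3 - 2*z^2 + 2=-2*z^2 - z + 6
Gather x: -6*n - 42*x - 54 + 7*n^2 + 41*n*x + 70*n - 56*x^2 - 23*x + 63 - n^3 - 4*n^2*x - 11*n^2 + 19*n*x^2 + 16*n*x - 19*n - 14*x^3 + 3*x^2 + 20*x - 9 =-n^3 - 4*n^2 + 45*n - 14*x^3 + x^2*(19*n - 53) + x*(-4*n^2 + 57*n - 45)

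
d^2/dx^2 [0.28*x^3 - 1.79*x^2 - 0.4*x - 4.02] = 1.68*x - 3.58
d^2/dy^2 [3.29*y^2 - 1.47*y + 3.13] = 6.58000000000000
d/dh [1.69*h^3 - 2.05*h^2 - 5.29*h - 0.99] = 5.07*h^2 - 4.1*h - 5.29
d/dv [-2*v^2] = -4*v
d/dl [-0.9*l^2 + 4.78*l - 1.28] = 4.78 - 1.8*l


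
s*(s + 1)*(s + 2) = s^3 + 3*s^2 + 2*s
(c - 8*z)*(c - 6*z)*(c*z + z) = c^3*z - 14*c^2*z^2 + c^2*z + 48*c*z^3 - 14*c*z^2 + 48*z^3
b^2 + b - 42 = (b - 6)*(b + 7)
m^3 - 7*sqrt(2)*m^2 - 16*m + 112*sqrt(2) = (m - 4)*(m + 4)*(m - 7*sqrt(2))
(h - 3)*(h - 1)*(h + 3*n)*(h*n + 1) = h^4*n + 3*h^3*n^2 - 4*h^3*n + h^3 - 12*h^2*n^2 + 6*h^2*n - 4*h^2 + 9*h*n^2 - 12*h*n + 3*h + 9*n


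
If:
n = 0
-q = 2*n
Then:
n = 0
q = 0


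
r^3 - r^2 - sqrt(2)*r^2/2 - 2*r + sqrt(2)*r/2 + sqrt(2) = (r - 2)*(r + 1)*(r - sqrt(2)/2)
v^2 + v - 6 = (v - 2)*(v + 3)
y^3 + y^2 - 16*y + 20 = (y - 2)^2*(y + 5)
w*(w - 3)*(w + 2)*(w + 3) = w^4 + 2*w^3 - 9*w^2 - 18*w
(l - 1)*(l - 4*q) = l^2 - 4*l*q - l + 4*q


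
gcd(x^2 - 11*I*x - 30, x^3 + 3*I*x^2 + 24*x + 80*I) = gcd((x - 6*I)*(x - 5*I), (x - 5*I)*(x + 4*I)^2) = x - 5*I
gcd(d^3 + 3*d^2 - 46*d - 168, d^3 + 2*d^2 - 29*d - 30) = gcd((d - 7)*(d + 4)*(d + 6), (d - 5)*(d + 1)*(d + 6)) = d + 6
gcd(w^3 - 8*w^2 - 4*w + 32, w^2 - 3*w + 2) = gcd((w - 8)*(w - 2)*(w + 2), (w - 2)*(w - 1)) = w - 2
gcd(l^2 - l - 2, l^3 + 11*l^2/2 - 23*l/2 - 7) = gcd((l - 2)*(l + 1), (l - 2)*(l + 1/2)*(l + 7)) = l - 2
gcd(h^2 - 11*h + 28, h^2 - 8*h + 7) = h - 7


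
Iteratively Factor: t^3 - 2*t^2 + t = (t - 1)*(t^2 - t) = t*(t - 1)*(t - 1)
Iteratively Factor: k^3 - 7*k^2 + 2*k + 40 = (k - 4)*(k^2 - 3*k - 10) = (k - 4)*(k + 2)*(k - 5)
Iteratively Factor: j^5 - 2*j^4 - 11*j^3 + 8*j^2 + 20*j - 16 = (j - 1)*(j^4 - j^3 - 12*j^2 - 4*j + 16) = (j - 4)*(j - 1)*(j^3 + 3*j^2 - 4) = (j - 4)*(j - 1)*(j + 2)*(j^2 + j - 2) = (j - 4)*(j - 1)*(j + 2)^2*(j - 1)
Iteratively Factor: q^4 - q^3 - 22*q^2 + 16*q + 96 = (q + 4)*(q^3 - 5*q^2 - 2*q + 24) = (q - 4)*(q + 4)*(q^2 - q - 6) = (q - 4)*(q - 3)*(q + 4)*(q + 2)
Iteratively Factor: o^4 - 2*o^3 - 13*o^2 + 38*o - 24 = (o - 1)*(o^3 - o^2 - 14*o + 24) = (o - 1)*(o + 4)*(o^2 - 5*o + 6) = (o - 2)*(o - 1)*(o + 4)*(o - 3)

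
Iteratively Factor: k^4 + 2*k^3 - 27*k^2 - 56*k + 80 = (k - 1)*(k^3 + 3*k^2 - 24*k - 80) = (k - 5)*(k - 1)*(k^2 + 8*k + 16) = (k - 5)*(k - 1)*(k + 4)*(k + 4)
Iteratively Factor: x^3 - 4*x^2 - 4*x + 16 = (x - 4)*(x^2 - 4) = (x - 4)*(x + 2)*(x - 2)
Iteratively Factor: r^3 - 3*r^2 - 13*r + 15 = (r - 1)*(r^2 - 2*r - 15) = (r - 1)*(r + 3)*(r - 5)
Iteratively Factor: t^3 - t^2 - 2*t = (t + 1)*(t^2 - 2*t) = t*(t + 1)*(t - 2)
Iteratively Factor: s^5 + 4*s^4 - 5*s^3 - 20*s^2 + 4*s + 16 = (s + 1)*(s^4 + 3*s^3 - 8*s^2 - 12*s + 16) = (s - 1)*(s + 1)*(s^3 + 4*s^2 - 4*s - 16) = (s - 1)*(s + 1)*(s + 2)*(s^2 + 2*s - 8) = (s - 1)*(s + 1)*(s + 2)*(s + 4)*(s - 2)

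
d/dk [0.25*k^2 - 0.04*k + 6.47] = 0.5*k - 0.04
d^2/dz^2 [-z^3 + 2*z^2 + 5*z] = 4 - 6*z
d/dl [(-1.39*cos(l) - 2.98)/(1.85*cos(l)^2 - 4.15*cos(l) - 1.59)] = (-2.5715*cos(l)^2 - 11.026*cos(l) + 10.1569)*sin(l)/(3.4225*cos(l)^4 - 15.355*cos(l)^3 + 11.3395*cos(l)^2 + 13.197*cos(l) + 2.5281)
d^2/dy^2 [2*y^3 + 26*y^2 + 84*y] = 12*y + 52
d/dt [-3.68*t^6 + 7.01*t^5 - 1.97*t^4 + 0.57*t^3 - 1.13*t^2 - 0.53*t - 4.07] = -22.08*t^5 + 35.05*t^4 - 7.88*t^3 + 1.71*t^2 - 2.26*t - 0.53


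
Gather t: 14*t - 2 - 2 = 14*t - 4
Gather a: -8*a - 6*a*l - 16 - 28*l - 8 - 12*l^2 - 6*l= a*(-6*l - 8) - 12*l^2 - 34*l - 24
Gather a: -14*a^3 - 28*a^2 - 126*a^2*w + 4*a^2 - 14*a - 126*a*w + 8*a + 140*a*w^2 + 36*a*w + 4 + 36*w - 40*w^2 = -14*a^3 + a^2*(-126*w - 24) + a*(140*w^2 - 90*w - 6) - 40*w^2 + 36*w + 4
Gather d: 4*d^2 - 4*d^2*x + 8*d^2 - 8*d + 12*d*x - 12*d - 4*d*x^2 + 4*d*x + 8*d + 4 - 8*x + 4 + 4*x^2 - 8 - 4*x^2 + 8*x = d^2*(12 - 4*x) + d*(-4*x^2 + 16*x - 12)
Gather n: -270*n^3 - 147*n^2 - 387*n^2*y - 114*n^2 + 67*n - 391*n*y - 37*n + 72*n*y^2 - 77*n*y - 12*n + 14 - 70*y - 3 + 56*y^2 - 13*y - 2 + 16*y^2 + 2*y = -270*n^3 + n^2*(-387*y - 261) + n*(72*y^2 - 468*y + 18) + 72*y^2 - 81*y + 9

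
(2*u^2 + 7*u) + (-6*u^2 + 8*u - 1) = -4*u^2 + 15*u - 1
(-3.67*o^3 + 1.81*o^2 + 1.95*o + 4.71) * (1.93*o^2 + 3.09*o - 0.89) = -7.0831*o^5 - 7.847*o^4 + 12.6227*o^3 + 13.5049*o^2 + 12.8184*o - 4.1919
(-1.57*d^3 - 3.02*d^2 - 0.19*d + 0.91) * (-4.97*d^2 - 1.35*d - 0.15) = 7.8029*d^5 + 17.1289*d^4 + 5.2568*d^3 - 3.8132*d^2 - 1.2*d - 0.1365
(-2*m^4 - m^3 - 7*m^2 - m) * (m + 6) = -2*m^5 - 13*m^4 - 13*m^3 - 43*m^2 - 6*m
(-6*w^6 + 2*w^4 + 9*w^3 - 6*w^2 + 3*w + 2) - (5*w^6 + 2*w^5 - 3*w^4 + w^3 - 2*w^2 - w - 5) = -11*w^6 - 2*w^5 + 5*w^4 + 8*w^3 - 4*w^2 + 4*w + 7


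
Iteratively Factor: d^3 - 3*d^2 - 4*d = (d - 4)*(d^2 + d) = (d - 4)*(d + 1)*(d)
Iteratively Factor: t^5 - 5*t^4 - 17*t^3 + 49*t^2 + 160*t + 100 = (t + 2)*(t^4 - 7*t^3 - 3*t^2 + 55*t + 50) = (t - 5)*(t + 2)*(t^3 - 2*t^2 - 13*t - 10) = (t - 5)*(t + 1)*(t + 2)*(t^2 - 3*t - 10) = (t - 5)*(t + 1)*(t + 2)^2*(t - 5)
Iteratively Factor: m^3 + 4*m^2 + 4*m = (m)*(m^2 + 4*m + 4) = m*(m + 2)*(m + 2)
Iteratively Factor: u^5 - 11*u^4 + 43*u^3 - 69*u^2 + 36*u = (u)*(u^4 - 11*u^3 + 43*u^2 - 69*u + 36) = u*(u - 1)*(u^3 - 10*u^2 + 33*u - 36) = u*(u - 3)*(u - 1)*(u^2 - 7*u + 12) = u*(u - 4)*(u - 3)*(u - 1)*(u - 3)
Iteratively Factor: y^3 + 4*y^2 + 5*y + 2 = (y + 1)*(y^2 + 3*y + 2) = (y + 1)^2*(y + 2)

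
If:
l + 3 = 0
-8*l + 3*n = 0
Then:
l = -3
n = -8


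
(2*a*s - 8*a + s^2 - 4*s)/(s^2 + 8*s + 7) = (2*a*s - 8*a + s^2 - 4*s)/(s^2 + 8*s + 7)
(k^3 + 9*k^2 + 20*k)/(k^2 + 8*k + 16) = k*(k + 5)/(k + 4)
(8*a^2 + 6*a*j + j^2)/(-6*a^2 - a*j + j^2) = (-4*a - j)/(3*a - j)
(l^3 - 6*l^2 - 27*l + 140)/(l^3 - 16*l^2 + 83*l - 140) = (l + 5)/(l - 5)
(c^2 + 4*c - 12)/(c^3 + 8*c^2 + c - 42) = (c + 6)/(c^2 + 10*c + 21)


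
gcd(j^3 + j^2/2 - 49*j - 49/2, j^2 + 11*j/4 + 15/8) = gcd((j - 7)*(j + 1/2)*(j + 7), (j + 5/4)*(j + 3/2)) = 1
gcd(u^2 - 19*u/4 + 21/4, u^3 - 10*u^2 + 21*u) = u - 3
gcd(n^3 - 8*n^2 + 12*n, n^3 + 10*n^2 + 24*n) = n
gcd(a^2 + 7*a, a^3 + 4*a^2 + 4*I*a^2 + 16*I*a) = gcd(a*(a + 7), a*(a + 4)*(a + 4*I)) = a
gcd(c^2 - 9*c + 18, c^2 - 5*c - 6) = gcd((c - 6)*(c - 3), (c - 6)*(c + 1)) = c - 6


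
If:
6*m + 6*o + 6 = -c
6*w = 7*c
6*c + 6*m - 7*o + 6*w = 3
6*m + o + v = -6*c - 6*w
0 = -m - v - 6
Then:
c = 642/661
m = -903/661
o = 135/661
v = -3063/661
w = 749/661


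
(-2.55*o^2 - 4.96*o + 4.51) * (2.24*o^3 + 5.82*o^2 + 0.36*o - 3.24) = -5.712*o^5 - 25.9514*o^4 - 19.6828*o^3 + 32.7246*o^2 + 17.694*o - 14.6124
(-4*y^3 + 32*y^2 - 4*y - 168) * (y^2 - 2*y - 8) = -4*y^5 + 40*y^4 - 36*y^3 - 416*y^2 + 368*y + 1344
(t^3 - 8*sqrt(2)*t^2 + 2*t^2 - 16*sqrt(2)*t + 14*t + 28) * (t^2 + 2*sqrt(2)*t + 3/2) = t^5 - 6*sqrt(2)*t^4 + 2*t^4 - 12*sqrt(2)*t^3 - 33*t^3/2 - 33*t^2 + 16*sqrt(2)*t^2 + 21*t + 32*sqrt(2)*t + 42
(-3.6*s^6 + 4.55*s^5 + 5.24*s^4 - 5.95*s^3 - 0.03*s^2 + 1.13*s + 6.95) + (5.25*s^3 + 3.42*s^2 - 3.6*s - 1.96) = -3.6*s^6 + 4.55*s^5 + 5.24*s^4 - 0.7*s^3 + 3.39*s^2 - 2.47*s + 4.99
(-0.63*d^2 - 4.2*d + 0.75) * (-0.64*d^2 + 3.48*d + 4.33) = 0.4032*d^4 + 0.4956*d^3 - 17.8239*d^2 - 15.576*d + 3.2475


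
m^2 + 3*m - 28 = (m - 4)*(m + 7)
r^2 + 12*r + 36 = (r + 6)^2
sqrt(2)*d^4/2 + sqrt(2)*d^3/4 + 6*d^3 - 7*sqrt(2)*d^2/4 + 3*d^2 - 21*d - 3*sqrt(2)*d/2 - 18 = (d - 2)*(d + 3/2)*(d + 6*sqrt(2))*(sqrt(2)*d/2 + sqrt(2)/2)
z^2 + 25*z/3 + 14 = (z + 7/3)*(z + 6)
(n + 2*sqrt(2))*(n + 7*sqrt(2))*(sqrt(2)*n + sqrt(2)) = sqrt(2)*n^3 + sqrt(2)*n^2 + 18*n^2 + 18*n + 28*sqrt(2)*n + 28*sqrt(2)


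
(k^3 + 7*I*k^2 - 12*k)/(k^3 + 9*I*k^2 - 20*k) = (k + 3*I)/(k + 5*I)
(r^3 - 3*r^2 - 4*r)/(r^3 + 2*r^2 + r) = (r - 4)/(r + 1)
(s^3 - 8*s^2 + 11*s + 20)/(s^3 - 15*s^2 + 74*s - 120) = (s + 1)/(s - 6)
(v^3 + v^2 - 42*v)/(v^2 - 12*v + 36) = v*(v + 7)/(v - 6)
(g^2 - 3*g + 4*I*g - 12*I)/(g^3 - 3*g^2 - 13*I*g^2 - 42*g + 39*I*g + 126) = (g + 4*I)/(g^2 - 13*I*g - 42)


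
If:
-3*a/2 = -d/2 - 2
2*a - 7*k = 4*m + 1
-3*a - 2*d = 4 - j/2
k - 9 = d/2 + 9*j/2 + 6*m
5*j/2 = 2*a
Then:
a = 20/43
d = -112/43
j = 16/43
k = 797/989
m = -1412/989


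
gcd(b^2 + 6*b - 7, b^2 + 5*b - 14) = b + 7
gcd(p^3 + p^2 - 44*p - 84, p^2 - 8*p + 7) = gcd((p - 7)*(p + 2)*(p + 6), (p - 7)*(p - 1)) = p - 7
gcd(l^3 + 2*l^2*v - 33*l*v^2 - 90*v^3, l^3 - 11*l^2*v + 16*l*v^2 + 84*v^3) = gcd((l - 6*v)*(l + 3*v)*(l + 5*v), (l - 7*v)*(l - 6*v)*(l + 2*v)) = -l + 6*v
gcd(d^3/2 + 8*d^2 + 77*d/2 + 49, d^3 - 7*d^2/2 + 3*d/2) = 1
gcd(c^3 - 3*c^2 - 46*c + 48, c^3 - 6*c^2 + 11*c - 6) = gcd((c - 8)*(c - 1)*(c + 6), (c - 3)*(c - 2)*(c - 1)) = c - 1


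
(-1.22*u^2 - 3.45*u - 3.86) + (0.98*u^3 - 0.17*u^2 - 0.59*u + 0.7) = 0.98*u^3 - 1.39*u^2 - 4.04*u - 3.16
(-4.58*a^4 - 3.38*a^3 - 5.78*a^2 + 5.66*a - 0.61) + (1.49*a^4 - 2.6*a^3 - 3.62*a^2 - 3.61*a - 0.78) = -3.09*a^4 - 5.98*a^3 - 9.4*a^2 + 2.05*a - 1.39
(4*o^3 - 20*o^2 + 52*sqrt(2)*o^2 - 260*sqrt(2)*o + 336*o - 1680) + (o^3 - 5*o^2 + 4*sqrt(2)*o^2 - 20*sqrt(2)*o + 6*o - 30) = 5*o^3 - 25*o^2 + 56*sqrt(2)*o^2 - 280*sqrt(2)*o + 342*o - 1710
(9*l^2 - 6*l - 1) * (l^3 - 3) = 9*l^5 - 6*l^4 - l^3 - 27*l^2 + 18*l + 3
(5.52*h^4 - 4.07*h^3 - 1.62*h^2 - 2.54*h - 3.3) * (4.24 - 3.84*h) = -21.1968*h^5 + 39.0336*h^4 - 11.036*h^3 + 2.8848*h^2 + 1.9024*h - 13.992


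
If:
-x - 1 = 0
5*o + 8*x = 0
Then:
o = 8/5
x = -1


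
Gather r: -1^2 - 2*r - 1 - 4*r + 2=-6*r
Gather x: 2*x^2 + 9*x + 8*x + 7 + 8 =2*x^2 + 17*x + 15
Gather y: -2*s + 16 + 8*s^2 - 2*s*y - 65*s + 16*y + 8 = 8*s^2 - 67*s + y*(16 - 2*s) + 24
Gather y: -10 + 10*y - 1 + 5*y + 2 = 15*y - 9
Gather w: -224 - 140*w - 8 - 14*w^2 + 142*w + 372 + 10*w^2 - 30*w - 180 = -4*w^2 - 28*w - 40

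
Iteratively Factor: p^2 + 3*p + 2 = (p + 2)*(p + 1)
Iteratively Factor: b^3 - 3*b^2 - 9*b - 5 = (b + 1)*(b^2 - 4*b - 5) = (b + 1)^2*(b - 5)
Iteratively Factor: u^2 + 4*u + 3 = (u + 3)*(u + 1)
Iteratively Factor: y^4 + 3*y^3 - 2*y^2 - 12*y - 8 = (y + 1)*(y^3 + 2*y^2 - 4*y - 8) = (y + 1)*(y + 2)*(y^2 - 4) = (y + 1)*(y + 2)^2*(y - 2)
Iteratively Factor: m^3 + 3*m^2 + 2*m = (m)*(m^2 + 3*m + 2) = m*(m + 2)*(m + 1)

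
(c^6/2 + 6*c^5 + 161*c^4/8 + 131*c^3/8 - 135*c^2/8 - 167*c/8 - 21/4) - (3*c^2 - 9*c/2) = c^6/2 + 6*c^5 + 161*c^4/8 + 131*c^3/8 - 159*c^2/8 - 131*c/8 - 21/4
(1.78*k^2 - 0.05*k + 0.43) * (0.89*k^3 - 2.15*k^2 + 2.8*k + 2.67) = 1.5842*k^5 - 3.8715*k^4 + 5.4742*k^3 + 3.6881*k^2 + 1.0705*k + 1.1481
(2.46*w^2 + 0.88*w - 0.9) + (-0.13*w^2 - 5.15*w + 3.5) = 2.33*w^2 - 4.27*w + 2.6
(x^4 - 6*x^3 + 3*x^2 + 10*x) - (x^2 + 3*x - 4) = x^4 - 6*x^3 + 2*x^2 + 7*x + 4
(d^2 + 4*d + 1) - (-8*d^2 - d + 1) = 9*d^2 + 5*d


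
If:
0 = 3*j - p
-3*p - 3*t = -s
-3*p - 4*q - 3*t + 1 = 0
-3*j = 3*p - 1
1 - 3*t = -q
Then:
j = 1/12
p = 1/4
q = -3/20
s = 8/5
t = 17/60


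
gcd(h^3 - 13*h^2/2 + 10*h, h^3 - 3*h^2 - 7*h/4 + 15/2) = h - 5/2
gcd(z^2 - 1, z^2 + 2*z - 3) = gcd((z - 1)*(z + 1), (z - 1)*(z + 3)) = z - 1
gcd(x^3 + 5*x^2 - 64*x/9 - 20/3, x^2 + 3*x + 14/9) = x + 2/3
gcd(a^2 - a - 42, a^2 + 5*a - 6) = a + 6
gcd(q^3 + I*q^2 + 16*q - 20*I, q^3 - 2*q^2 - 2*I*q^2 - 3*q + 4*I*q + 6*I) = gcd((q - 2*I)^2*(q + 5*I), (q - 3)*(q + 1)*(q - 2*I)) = q - 2*I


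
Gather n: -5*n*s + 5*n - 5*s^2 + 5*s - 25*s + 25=n*(5 - 5*s) - 5*s^2 - 20*s + 25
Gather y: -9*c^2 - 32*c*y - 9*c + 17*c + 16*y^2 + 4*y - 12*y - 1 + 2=-9*c^2 + 8*c + 16*y^2 + y*(-32*c - 8) + 1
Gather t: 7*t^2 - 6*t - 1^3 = 7*t^2 - 6*t - 1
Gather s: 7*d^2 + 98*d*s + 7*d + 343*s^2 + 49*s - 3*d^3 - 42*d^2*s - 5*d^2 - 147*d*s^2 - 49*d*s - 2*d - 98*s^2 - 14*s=-3*d^3 + 2*d^2 + 5*d + s^2*(245 - 147*d) + s*(-42*d^2 + 49*d + 35)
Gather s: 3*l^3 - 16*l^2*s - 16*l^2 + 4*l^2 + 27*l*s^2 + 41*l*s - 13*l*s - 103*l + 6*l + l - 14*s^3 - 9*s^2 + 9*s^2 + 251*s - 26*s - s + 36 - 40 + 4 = 3*l^3 - 12*l^2 + 27*l*s^2 - 96*l - 14*s^3 + s*(-16*l^2 + 28*l + 224)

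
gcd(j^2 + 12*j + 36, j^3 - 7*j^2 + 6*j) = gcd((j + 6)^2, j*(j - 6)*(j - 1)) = 1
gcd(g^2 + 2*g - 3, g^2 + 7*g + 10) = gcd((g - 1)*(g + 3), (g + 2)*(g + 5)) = 1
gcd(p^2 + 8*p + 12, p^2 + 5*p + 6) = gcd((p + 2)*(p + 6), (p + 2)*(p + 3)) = p + 2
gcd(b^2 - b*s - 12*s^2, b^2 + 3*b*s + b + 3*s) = b + 3*s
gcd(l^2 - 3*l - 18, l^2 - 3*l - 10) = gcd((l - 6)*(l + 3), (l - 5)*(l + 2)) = 1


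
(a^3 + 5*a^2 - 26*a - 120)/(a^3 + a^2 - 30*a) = (a + 4)/a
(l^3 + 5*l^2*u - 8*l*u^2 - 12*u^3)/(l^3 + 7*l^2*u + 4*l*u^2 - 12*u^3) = (-l^2 + l*u + 2*u^2)/(-l^2 - l*u + 2*u^2)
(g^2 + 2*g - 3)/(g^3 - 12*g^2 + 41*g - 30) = (g + 3)/(g^2 - 11*g + 30)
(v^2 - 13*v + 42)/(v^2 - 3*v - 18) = (v - 7)/(v + 3)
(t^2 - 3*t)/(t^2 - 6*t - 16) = t*(3 - t)/(-t^2 + 6*t + 16)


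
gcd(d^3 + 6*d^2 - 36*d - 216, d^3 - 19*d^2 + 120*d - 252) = d - 6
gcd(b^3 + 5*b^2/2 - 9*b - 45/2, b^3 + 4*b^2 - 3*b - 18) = b + 3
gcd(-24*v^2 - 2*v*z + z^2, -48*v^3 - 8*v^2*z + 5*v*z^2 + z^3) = 4*v + z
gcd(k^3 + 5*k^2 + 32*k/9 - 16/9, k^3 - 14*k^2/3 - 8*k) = k + 4/3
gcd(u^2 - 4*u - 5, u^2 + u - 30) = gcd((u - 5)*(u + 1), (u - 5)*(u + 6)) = u - 5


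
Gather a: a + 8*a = 9*a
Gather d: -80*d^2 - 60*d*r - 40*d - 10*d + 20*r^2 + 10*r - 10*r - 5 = -80*d^2 + d*(-60*r - 50) + 20*r^2 - 5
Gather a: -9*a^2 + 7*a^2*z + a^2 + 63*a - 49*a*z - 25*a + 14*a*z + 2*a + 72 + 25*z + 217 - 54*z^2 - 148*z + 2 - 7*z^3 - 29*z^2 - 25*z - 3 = a^2*(7*z - 8) + a*(40 - 35*z) - 7*z^3 - 83*z^2 - 148*z + 288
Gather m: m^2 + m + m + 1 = m^2 + 2*m + 1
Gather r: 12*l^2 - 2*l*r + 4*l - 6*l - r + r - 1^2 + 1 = 12*l^2 - 2*l*r - 2*l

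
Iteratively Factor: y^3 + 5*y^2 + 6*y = (y + 2)*(y^2 + 3*y) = (y + 2)*(y + 3)*(y)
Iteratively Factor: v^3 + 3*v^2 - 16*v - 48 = (v + 3)*(v^2 - 16) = (v + 3)*(v + 4)*(v - 4)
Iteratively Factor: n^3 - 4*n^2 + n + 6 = (n - 3)*(n^2 - n - 2) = (n - 3)*(n + 1)*(n - 2)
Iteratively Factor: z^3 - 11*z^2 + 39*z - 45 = (z - 3)*(z^2 - 8*z + 15) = (z - 5)*(z - 3)*(z - 3)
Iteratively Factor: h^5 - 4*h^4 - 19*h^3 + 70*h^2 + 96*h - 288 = (h - 2)*(h^4 - 2*h^3 - 23*h^2 + 24*h + 144) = (h - 4)*(h - 2)*(h^3 + 2*h^2 - 15*h - 36) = (h - 4)*(h - 2)*(h + 3)*(h^2 - h - 12) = (h - 4)^2*(h - 2)*(h + 3)*(h + 3)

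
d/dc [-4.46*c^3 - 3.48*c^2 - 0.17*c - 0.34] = -13.38*c^2 - 6.96*c - 0.17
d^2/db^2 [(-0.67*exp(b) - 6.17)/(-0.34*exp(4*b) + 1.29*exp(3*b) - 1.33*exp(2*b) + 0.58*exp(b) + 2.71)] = (0.697068*exp(8*b) + 8.17955*exp(7*b) - 57.17599*exp(6*b) + 123.62892*exp(5*b) - 102.466412*exp(4*b) + 113.917397*exp(3*b) - 193.916655*exp(2*b) + 89.976606*exp(b) - 4.777459)*exp(b)/(0.039304*exp(12*b) - 0.447372*exp(11*b) + 2.158626*exp(10*b) - 5.847861*exp(9*b) + 9.030537*exp(8*b) - 4.183197*exp(7*b) - 12.215504*exp(6*b) + 26.724*exp(5*b) - 17.713671*exp(4*b) - 16.073815*exp(3*b) + 26.568027*exp(2*b) - 12.778734*exp(b) - 19.902511)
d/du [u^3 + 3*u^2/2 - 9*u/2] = 3*u^2 + 3*u - 9/2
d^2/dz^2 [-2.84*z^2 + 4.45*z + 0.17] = -5.68000000000000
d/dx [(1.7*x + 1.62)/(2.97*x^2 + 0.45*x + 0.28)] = (5.049*x^2 + 0.765*x - (1.7*x + 1.62)*(5.94*x + 0.45) + 0.476)/(2.97*x^2 + 0.45*x + 0.28)^2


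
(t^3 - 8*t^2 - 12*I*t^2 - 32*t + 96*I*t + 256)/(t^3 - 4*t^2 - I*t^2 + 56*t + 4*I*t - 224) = (t^2 - 4*t*(2 + I) + 32*I)/(t^2 + t*(-4 + 7*I) - 28*I)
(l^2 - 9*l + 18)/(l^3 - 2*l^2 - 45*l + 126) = 1/(l + 7)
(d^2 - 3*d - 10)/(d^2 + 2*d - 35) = (d + 2)/(d + 7)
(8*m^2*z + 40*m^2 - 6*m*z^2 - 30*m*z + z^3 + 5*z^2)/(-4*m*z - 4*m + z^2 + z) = (-2*m*z - 10*m + z^2 + 5*z)/(z + 1)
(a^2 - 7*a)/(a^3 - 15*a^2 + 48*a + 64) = a*(a - 7)/(a^3 - 15*a^2 + 48*a + 64)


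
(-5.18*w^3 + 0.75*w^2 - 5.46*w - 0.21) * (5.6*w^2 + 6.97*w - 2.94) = -29.008*w^5 - 31.9046*w^4 - 10.1193*w^3 - 41.4372*w^2 + 14.5887*w + 0.6174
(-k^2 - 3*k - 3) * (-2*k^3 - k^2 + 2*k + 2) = 2*k^5 + 7*k^4 + 7*k^3 - 5*k^2 - 12*k - 6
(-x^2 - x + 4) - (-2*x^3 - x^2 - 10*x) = 2*x^3 + 9*x + 4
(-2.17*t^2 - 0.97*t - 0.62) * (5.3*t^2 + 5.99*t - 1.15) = -11.501*t^4 - 18.1393*t^3 - 6.6008*t^2 - 2.5983*t + 0.713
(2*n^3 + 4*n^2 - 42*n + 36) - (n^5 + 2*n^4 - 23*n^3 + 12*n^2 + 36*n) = -n^5 - 2*n^4 + 25*n^3 - 8*n^2 - 78*n + 36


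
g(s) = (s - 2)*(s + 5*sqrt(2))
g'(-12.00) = -18.93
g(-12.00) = 69.01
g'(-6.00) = -6.93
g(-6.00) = -8.57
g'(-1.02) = 3.03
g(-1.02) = -18.27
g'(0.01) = 5.09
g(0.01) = -14.09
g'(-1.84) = 1.39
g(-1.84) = -20.09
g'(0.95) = 6.97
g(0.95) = -8.42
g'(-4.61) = -4.15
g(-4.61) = -16.27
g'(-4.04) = -3.01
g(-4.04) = -18.31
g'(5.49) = 16.05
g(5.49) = 43.84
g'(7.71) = 20.49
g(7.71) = 84.40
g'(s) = 2*s - 2 + 5*sqrt(2)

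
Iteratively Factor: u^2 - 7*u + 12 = (u - 3)*(u - 4)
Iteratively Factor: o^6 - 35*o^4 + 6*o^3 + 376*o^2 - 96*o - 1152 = (o - 3)*(o^5 + 3*o^4 - 26*o^3 - 72*o^2 + 160*o + 384) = (o - 3)*(o + 2)*(o^4 + o^3 - 28*o^2 - 16*o + 192) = (o - 3)*(o + 2)*(o + 4)*(o^3 - 3*o^2 - 16*o + 48) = (o - 3)^2*(o + 2)*(o + 4)*(o^2 - 16) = (o - 4)*(o - 3)^2*(o + 2)*(o + 4)*(o + 4)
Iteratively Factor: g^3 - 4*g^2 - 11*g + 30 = (g - 5)*(g^2 + g - 6) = (g - 5)*(g + 3)*(g - 2)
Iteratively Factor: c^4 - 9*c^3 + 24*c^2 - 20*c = (c)*(c^3 - 9*c^2 + 24*c - 20) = c*(c - 2)*(c^2 - 7*c + 10) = c*(c - 2)^2*(c - 5)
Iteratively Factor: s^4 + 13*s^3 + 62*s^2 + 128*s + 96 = (s + 4)*(s^3 + 9*s^2 + 26*s + 24) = (s + 4)^2*(s^2 + 5*s + 6) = (s + 2)*(s + 4)^2*(s + 3)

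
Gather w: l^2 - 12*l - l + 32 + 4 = l^2 - 13*l + 36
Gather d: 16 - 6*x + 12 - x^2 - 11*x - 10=-x^2 - 17*x + 18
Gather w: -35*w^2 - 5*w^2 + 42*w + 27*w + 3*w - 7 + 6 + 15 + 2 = -40*w^2 + 72*w + 16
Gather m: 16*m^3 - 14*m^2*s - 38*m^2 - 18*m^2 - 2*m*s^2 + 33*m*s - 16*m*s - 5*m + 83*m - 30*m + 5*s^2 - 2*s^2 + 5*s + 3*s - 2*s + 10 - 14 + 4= 16*m^3 + m^2*(-14*s - 56) + m*(-2*s^2 + 17*s + 48) + 3*s^2 + 6*s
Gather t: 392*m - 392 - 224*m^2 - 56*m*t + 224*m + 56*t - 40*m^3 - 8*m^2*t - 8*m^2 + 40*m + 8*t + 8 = -40*m^3 - 232*m^2 + 656*m + t*(-8*m^2 - 56*m + 64) - 384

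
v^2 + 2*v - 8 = (v - 2)*(v + 4)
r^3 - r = r*(r - 1)*(r + 1)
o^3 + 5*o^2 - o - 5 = (o - 1)*(o + 1)*(o + 5)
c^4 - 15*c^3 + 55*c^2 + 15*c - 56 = (c - 8)*(c - 7)*(c - 1)*(c + 1)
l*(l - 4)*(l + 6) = l^3 + 2*l^2 - 24*l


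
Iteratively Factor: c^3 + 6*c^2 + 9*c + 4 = (c + 4)*(c^2 + 2*c + 1) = (c + 1)*(c + 4)*(c + 1)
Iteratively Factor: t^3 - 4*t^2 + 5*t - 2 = (t - 2)*(t^2 - 2*t + 1) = (t - 2)*(t - 1)*(t - 1)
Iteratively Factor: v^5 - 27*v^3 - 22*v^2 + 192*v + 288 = (v + 3)*(v^4 - 3*v^3 - 18*v^2 + 32*v + 96) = (v + 2)*(v + 3)*(v^3 - 5*v^2 - 8*v + 48) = (v + 2)*(v + 3)^2*(v^2 - 8*v + 16) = (v - 4)*(v + 2)*(v + 3)^2*(v - 4)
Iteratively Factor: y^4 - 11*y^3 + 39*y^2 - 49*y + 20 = (y - 1)*(y^3 - 10*y^2 + 29*y - 20) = (y - 1)^2*(y^2 - 9*y + 20) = (y - 5)*(y - 1)^2*(y - 4)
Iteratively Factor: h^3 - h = (h)*(h^2 - 1) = h*(h + 1)*(h - 1)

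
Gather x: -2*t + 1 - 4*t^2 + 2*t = 1 - 4*t^2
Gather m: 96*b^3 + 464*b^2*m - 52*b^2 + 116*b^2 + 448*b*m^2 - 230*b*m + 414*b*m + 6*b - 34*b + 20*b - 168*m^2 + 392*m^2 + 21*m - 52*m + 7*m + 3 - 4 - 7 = 96*b^3 + 64*b^2 - 8*b + m^2*(448*b + 224) + m*(464*b^2 + 184*b - 24) - 8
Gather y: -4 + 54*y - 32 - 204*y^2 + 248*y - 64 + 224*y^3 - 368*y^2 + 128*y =224*y^3 - 572*y^2 + 430*y - 100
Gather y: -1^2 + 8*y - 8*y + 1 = 0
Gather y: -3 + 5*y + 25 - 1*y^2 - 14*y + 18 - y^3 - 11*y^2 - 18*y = -y^3 - 12*y^2 - 27*y + 40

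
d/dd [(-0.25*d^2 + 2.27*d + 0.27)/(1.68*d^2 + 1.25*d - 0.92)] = (-4.1261*d^2 - 0.4472*d - 2.4259)/(2.8224*d^4 + 4.2*d^3 - 1.5287*d^2 - 2.3*d + 0.8464)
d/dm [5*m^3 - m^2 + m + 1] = 15*m^2 - 2*m + 1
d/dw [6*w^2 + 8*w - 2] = 12*w + 8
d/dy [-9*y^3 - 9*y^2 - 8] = 9*y*(-3*y - 2)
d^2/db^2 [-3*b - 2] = 0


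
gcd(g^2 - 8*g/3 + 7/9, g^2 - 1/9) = g - 1/3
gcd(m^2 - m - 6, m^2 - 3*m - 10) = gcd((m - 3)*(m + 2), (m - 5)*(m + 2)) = m + 2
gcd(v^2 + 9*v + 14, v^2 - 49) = v + 7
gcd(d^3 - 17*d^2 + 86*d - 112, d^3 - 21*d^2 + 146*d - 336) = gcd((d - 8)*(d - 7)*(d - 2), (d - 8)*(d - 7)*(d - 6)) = d^2 - 15*d + 56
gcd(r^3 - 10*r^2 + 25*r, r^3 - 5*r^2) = r^2 - 5*r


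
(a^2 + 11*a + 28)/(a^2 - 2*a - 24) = (a + 7)/(a - 6)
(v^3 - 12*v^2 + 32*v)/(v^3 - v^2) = (v^2 - 12*v + 32)/(v*(v - 1))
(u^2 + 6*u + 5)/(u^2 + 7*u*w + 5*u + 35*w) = (u + 1)/(u + 7*w)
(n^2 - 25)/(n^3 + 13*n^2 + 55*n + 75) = (n - 5)/(n^2 + 8*n + 15)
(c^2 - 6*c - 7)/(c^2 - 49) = (c + 1)/(c + 7)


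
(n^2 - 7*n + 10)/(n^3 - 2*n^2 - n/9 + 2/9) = 9*(n - 5)/(9*n^2 - 1)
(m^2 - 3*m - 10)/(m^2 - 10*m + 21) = (m^2 - 3*m - 10)/(m^2 - 10*m + 21)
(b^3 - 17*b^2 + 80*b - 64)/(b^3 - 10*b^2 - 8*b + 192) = (b^2 - 9*b + 8)/(b^2 - 2*b - 24)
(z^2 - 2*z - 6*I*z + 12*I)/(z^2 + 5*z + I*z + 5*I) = (z^2 + z*(-2 - 6*I) + 12*I)/(z^2 + z*(5 + I) + 5*I)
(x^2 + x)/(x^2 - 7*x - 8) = x/(x - 8)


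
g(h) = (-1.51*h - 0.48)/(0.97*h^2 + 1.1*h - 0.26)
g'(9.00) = 0.02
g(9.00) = -0.16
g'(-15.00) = 0.01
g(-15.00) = 0.11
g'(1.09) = 0.84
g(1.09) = -1.02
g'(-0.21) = 3.93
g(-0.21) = 0.36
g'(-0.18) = 4.40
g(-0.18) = 0.49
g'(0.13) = 105.36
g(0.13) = 6.72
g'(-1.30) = 850.18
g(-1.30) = -29.25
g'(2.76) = 0.14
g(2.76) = -0.46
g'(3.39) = 0.10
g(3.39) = -0.38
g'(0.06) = 27.05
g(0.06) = 3.00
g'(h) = (-1.94*h - 1.1)*(-1.51*h - 0.48)/(0.97*h^2 + 1.1*h - 0.26)^2 - 1.51/(0.97*h^2 + 1.1*h - 0.26) = (1.4647*h^2 + 0.9312*h + 0.9206)/(0.9409*h^4 + 2.134*h^3 + 0.7056*h^2 - 0.572*h + 0.0676)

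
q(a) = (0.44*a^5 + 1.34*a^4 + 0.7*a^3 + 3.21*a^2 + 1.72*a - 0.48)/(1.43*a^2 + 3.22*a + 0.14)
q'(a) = (-2.86*a - 3.22)*(0.44*a^5 + 1.34*a^4 + 0.7*a^3 + 3.21*a^2 + 1.72*a - 0.48)/(1.43*a^2 + 3.22*a + 0.14)^2 + (2.2*a^4 + 5.36*a^3 + 2.1*a^2 + 6.42*a + 1.72)/(1.43*a^2 + 3.22*a + 0.14)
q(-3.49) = -4.14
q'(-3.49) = 11.94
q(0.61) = 0.81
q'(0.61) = 1.48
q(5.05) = 47.23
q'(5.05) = 26.00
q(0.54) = 0.71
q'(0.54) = 1.50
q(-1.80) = -8.31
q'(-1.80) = 26.60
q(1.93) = 4.30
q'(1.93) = 4.57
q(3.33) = 15.41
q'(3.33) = 11.92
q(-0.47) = 0.56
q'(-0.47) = 2.21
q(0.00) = -3.43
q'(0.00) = 91.14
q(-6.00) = -53.60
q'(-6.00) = 30.50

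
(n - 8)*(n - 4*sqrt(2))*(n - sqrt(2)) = n^3 - 8*n^2 - 5*sqrt(2)*n^2 + 8*n + 40*sqrt(2)*n - 64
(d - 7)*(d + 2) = d^2 - 5*d - 14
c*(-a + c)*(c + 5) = -a*c^2 - 5*a*c + c^3 + 5*c^2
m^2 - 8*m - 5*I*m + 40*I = (m - 8)*(m - 5*I)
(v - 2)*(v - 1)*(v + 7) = v^3 + 4*v^2 - 19*v + 14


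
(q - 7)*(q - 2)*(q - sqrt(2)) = q^3 - 9*q^2 - sqrt(2)*q^2 + 9*sqrt(2)*q + 14*q - 14*sqrt(2)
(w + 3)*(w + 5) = w^2 + 8*w + 15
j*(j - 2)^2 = j^3 - 4*j^2 + 4*j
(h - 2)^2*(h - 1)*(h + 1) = h^4 - 4*h^3 + 3*h^2 + 4*h - 4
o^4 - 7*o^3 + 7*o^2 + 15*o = o*(o - 5)*(o - 3)*(o + 1)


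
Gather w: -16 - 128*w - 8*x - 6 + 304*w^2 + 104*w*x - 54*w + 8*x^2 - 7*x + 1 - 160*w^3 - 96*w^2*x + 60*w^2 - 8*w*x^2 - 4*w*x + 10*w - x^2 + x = -160*w^3 + w^2*(364 - 96*x) + w*(-8*x^2 + 100*x - 172) + 7*x^2 - 14*x - 21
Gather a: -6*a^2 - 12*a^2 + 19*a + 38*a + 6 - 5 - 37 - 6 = -18*a^2 + 57*a - 42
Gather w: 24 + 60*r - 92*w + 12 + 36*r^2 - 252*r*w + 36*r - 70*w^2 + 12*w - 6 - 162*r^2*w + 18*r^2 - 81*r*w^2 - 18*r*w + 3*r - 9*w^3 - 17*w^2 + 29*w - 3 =54*r^2 + 99*r - 9*w^3 + w^2*(-81*r - 87) + w*(-162*r^2 - 270*r - 51) + 27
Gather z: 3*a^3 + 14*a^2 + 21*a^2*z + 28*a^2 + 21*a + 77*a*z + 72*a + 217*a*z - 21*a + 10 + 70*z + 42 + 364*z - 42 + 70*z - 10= 3*a^3 + 42*a^2 + 72*a + z*(21*a^2 + 294*a + 504)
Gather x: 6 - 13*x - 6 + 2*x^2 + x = 2*x^2 - 12*x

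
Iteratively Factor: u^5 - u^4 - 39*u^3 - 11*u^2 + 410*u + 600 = (u + 2)*(u^4 - 3*u^3 - 33*u^2 + 55*u + 300) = (u + 2)*(u + 4)*(u^3 - 7*u^2 - 5*u + 75) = (u - 5)*(u + 2)*(u + 4)*(u^2 - 2*u - 15) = (u - 5)^2*(u + 2)*(u + 4)*(u + 3)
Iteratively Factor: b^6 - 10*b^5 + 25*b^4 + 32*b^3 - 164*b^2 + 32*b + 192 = (b - 4)*(b^5 - 6*b^4 + b^3 + 36*b^2 - 20*b - 48) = (b - 4)*(b - 3)*(b^4 - 3*b^3 - 8*b^2 + 12*b + 16) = (b - 4)*(b - 3)*(b + 2)*(b^3 - 5*b^2 + 2*b + 8) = (b - 4)^2*(b - 3)*(b + 2)*(b^2 - b - 2) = (b - 4)^2*(b - 3)*(b - 2)*(b + 2)*(b + 1)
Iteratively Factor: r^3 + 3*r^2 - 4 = (r + 2)*(r^2 + r - 2) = (r - 1)*(r + 2)*(r + 2)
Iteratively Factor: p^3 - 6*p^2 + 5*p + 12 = (p - 4)*(p^2 - 2*p - 3) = (p - 4)*(p + 1)*(p - 3)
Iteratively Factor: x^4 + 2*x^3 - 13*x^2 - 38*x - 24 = (x + 2)*(x^3 - 13*x - 12) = (x - 4)*(x + 2)*(x^2 + 4*x + 3) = (x - 4)*(x + 2)*(x + 3)*(x + 1)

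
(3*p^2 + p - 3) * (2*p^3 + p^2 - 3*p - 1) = 6*p^5 + 5*p^4 - 14*p^3 - 9*p^2 + 8*p + 3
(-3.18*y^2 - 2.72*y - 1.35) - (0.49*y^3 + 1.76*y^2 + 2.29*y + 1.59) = -0.49*y^3 - 4.94*y^2 - 5.01*y - 2.94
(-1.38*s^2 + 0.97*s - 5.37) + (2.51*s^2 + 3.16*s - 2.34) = 1.13*s^2 + 4.13*s - 7.71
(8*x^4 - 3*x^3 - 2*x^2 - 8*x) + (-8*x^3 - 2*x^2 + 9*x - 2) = 8*x^4 - 11*x^3 - 4*x^2 + x - 2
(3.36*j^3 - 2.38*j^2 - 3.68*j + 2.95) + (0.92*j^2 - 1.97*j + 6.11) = 3.36*j^3 - 1.46*j^2 - 5.65*j + 9.06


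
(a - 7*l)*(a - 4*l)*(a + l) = a^3 - 10*a^2*l + 17*a*l^2 + 28*l^3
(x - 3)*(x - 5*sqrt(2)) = x^2 - 5*sqrt(2)*x - 3*x + 15*sqrt(2)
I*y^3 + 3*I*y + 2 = (y - I)*(y + 2*I)*(I*y + 1)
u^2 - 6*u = u*(u - 6)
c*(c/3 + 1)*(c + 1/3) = c^3/3 + 10*c^2/9 + c/3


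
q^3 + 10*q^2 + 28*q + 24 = (q + 2)^2*(q + 6)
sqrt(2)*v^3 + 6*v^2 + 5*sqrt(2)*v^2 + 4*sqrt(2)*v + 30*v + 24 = (v + 4)*(v + 3*sqrt(2))*(sqrt(2)*v + sqrt(2))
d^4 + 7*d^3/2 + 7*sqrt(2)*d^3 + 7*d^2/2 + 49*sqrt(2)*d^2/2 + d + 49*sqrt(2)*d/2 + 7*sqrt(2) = (d + 2)*(d + 7*sqrt(2))*(sqrt(2)*d/2 + sqrt(2)/2)*(sqrt(2)*d + sqrt(2)/2)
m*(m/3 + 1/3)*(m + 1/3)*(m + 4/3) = m^4/3 + 8*m^3/9 + 19*m^2/27 + 4*m/27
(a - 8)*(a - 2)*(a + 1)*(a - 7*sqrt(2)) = a^4 - 7*sqrt(2)*a^3 - 9*a^3 + 6*a^2 + 63*sqrt(2)*a^2 - 42*sqrt(2)*a + 16*a - 112*sqrt(2)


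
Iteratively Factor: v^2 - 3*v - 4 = (v + 1)*(v - 4)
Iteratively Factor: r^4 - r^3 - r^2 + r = (r)*(r^3 - r^2 - r + 1) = r*(r - 1)*(r^2 - 1) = r*(r - 1)*(r + 1)*(r - 1)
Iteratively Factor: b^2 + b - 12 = (b - 3)*(b + 4)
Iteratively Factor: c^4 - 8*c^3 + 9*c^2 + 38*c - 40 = (c - 5)*(c^3 - 3*c^2 - 6*c + 8) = (c - 5)*(c + 2)*(c^2 - 5*c + 4) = (c - 5)*(c - 1)*(c + 2)*(c - 4)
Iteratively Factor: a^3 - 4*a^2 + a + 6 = (a - 3)*(a^2 - a - 2) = (a - 3)*(a - 2)*(a + 1)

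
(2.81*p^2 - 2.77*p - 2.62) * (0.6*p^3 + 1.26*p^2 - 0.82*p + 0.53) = 1.686*p^5 + 1.8786*p^4 - 7.3664*p^3 + 0.4595*p^2 + 0.6803*p - 1.3886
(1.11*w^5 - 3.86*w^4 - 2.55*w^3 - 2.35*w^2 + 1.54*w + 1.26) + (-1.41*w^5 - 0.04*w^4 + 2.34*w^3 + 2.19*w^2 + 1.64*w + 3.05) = -0.3*w^5 - 3.9*w^4 - 0.21*w^3 - 0.16*w^2 + 3.18*w + 4.31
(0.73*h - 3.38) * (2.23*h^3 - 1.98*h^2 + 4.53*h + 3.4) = 1.6279*h^4 - 8.9828*h^3 + 9.9993*h^2 - 12.8294*h - 11.492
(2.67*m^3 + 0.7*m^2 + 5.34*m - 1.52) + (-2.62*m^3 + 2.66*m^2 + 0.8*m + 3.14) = 0.0499999999999998*m^3 + 3.36*m^2 + 6.14*m + 1.62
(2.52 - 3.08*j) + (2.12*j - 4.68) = -0.96*j - 2.16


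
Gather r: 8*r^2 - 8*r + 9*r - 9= 8*r^2 + r - 9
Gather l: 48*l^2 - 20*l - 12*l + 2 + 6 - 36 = 48*l^2 - 32*l - 28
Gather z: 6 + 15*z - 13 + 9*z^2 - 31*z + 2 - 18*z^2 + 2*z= -9*z^2 - 14*z - 5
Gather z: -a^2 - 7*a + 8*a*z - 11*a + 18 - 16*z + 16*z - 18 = -a^2 + 8*a*z - 18*a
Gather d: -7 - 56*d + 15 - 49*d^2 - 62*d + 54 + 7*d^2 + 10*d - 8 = -42*d^2 - 108*d + 54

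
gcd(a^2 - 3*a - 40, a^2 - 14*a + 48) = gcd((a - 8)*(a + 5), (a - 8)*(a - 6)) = a - 8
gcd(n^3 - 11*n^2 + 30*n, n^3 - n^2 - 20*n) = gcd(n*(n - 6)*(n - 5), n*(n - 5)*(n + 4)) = n^2 - 5*n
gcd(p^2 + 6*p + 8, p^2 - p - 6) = p + 2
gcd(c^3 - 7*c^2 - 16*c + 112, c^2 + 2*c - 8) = c + 4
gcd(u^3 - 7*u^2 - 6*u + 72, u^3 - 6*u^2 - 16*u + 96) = u^2 - 10*u + 24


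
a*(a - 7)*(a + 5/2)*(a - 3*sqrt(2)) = a^4 - 9*a^3/2 - 3*sqrt(2)*a^3 - 35*a^2/2 + 27*sqrt(2)*a^2/2 + 105*sqrt(2)*a/2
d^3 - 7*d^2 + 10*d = d*(d - 5)*(d - 2)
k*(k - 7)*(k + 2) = k^3 - 5*k^2 - 14*k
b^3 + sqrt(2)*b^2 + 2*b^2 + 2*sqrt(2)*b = b*(b + 2)*(b + sqrt(2))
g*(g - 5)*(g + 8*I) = g^3 - 5*g^2 + 8*I*g^2 - 40*I*g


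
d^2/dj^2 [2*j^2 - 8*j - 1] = 4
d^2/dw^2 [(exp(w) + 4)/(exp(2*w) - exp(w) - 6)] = (exp(4*w) + 17*exp(3*w) + 24*exp(2*w) + 94*exp(w) + 12)*exp(w)/(exp(6*w) - 3*exp(5*w) - 15*exp(4*w) + 35*exp(3*w) + 90*exp(2*w) - 108*exp(w) - 216)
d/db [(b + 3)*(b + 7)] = 2*b + 10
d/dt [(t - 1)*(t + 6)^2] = (t + 6)*(3*t + 4)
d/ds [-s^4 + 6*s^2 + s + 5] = -4*s^3 + 12*s + 1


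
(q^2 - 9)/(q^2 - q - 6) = (q + 3)/(q + 2)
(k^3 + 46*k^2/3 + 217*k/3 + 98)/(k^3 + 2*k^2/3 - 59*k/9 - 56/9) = 3*(k^2 + 13*k + 42)/(3*k^2 - 5*k - 8)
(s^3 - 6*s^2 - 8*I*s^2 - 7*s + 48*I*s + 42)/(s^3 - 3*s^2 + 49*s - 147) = (s^2 - s*(6 + I) + 6*I)/(s^2 + s*(-3 + 7*I) - 21*I)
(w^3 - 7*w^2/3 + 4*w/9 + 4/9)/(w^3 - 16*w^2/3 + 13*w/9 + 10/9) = (w - 2)/(w - 5)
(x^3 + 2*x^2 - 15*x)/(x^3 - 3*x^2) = (x + 5)/x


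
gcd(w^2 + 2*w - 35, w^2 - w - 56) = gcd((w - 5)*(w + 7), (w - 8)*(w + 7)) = w + 7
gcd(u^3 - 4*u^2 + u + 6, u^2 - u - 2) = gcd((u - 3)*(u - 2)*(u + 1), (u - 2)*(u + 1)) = u^2 - u - 2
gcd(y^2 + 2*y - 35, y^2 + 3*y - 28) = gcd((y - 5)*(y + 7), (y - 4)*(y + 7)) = y + 7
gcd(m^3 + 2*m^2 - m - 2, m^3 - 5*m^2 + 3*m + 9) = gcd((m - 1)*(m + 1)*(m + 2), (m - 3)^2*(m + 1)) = m + 1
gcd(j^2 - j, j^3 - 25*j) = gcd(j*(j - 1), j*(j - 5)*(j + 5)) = j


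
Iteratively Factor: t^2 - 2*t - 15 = (t - 5)*(t + 3)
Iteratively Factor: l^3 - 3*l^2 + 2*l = (l - 2)*(l^2 - l) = (l - 2)*(l - 1)*(l)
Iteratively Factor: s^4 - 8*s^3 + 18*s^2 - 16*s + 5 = (s - 1)*(s^3 - 7*s^2 + 11*s - 5) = (s - 1)^2*(s^2 - 6*s + 5) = (s - 1)^3*(s - 5)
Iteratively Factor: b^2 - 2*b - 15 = (b + 3)*(b - 5)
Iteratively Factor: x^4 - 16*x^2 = (x)*(x^3 - 16*x) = x*(x - 4)*(x^2 + 4*x) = x*(x - 4)*(x + 4)*(x)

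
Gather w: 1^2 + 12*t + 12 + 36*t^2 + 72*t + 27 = 36*t^2 + 84*t + 40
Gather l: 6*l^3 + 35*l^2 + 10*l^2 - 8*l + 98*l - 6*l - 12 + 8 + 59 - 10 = 6*l^3 + 45*l^2 + 84*l + 45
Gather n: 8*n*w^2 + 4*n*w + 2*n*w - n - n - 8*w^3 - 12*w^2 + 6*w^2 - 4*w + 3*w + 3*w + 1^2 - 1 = n*(8*w^2 + 6*w - 2) - 8*w^3 - 6*w^2 + 2*w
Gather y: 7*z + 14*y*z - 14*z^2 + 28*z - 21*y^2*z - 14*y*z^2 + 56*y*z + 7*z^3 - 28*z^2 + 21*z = -21*y^2*z + y*(-14*z^2 + 70*z) + 7*z^3 - 42*z^2 + 56*z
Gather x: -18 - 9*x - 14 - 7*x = -16*x - 32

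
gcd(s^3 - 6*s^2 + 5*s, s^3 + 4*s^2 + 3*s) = s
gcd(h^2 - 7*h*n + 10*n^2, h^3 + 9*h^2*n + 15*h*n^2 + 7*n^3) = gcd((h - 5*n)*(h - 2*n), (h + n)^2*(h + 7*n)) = 1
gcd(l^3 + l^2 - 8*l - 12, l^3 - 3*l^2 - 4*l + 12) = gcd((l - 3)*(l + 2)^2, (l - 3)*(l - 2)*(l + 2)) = l^2 - l - 6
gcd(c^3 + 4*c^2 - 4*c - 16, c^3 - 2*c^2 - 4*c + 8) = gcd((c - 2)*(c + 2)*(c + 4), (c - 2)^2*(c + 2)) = c^2 - 4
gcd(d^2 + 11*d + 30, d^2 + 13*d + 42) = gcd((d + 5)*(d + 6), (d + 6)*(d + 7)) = d + 6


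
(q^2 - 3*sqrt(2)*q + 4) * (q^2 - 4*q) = q^4 - 3*sqrt(2)*q^3 - 4*q^3 + 4*q^2 + 12*sqrt(2)*q^2 - 16*q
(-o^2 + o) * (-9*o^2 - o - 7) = 9*o^4 - 8*o^3 + 6*o^2 - 7*o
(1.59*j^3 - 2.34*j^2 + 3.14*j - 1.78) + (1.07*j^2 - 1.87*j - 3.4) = 1.59*j^3 - 1.27*j^2 + 1.27*j - 5.18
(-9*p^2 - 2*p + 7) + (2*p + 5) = 12 - 9*p^2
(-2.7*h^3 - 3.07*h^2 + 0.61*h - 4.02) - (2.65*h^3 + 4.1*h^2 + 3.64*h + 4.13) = -5.35*h^3 - 7.17*h^2 - 3.03*h - 8.15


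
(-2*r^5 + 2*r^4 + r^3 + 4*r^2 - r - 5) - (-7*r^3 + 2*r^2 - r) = -2*r^5 + 2*r^4 + 8*r^3 + 2*r^2 - 5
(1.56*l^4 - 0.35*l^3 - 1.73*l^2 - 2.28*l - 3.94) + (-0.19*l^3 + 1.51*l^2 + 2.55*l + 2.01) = 1.56*l^4 - 0.54*l^3 - 0.22*l^2 + 0.27*l - 1.93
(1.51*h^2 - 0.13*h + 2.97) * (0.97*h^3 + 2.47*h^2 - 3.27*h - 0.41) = 1.4647*h^5 + 3.6036*h^4 - 2.3779*h^3 + 7.1419*h^2 - 9.6586*h - 1.2177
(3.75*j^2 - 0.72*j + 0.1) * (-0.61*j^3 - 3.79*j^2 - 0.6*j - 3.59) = -2.2875*j^5 - 13.7733*j^4 + 0.4178*j^3 - 13.4095*j^2 + 2.5248*j - 0.359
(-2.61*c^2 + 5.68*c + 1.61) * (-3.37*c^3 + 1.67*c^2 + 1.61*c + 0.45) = 8.7957*c^5 - 23.5003*c^4 - 0.142200000000001*c^3 + 10.659*c^2 + 5.1481*c + 0.7245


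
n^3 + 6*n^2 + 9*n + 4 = (n + 1)^2*(n + 4)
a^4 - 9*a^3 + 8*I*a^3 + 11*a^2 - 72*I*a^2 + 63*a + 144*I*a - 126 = (a - 6)*(a - 3)*(a + I)*(a + 7*I)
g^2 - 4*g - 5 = (g - 5)*(g + 1)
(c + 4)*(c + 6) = c^2 + 10*c + 24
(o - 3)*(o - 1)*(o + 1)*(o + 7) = o^4 + 4*o^3 - 22*o^2 - 4*o + 21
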